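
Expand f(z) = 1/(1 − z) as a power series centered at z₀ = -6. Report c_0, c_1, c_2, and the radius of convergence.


Let w = z − z₀, so z = z₀ + w.
Then 1 − z = 1 − (z₀ + w) = (1 − z₀) − w = 7 − w.
f(z) = 1/(7 − w) = (1/(7)) · 1/(1 − w/(7)) = Σ_{n≥0} w^n / (7)^(n+1).
So c_n = 1/(7)^(n+1):
  c_0 = 1/(7)^1 = 1/7.
  c_1 = 1/(7)^2 = 1/49.
  c_2 = 1/(7)^3 = 1/343.
The series is valid for |w/d| < 1, i.e. |z − z₀| < |d|.
Radius of convergence: R = |1 − z₀| = |7| = 7 (distance from z₀ to the singularity z = 1).

c_0 = 1/7, c_1 = 1/49, c_2 = 1/343; R = 7.


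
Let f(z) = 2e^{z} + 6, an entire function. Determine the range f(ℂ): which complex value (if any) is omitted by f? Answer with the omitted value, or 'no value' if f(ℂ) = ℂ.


Little Picard bounds the complement of f(ℂ) to at most one point.
e^{z} is never zero on ℂ, so 2·e^{z} takes every value in ℂ ∖ {0}. Adding 6 shifts the range to ℂ ∖ {6}. Thus f omits exactly the value 6.

Omitted value: 6.


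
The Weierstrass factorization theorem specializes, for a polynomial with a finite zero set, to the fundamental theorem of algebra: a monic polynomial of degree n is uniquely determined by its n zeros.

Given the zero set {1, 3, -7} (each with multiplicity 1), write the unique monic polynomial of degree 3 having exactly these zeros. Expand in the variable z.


The polynomial is p(z) = ∏_{α ∈ S} (z − α), where S = {1, 3, -7}.
Expanding the product yields: p(z) = z^3 + 3·z^2 -25·z + 21.
The resulting polynomial has degree 3 and real coefficients as required.

p(z) = z^3 + 3·z^2 -25·z + 21.


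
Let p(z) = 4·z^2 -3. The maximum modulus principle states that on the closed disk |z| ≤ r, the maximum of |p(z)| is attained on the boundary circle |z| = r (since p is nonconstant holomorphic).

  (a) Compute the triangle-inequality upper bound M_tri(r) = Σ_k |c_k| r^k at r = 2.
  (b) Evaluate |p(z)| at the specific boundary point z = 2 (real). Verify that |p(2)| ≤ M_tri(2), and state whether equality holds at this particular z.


Coefficients: c_0 = -3, c_1 = 0, c_2 = 4. Radius r = 2.
Part (a). Triangle bound: M_tri(r) = Σ_k |c_k| r^k
  = |-3|·2^0 + |0|·2^1 + |4|·2^2
  = 3 + 0 + 16 = 19.
This bounds M(r) := max_{|z|=r} |p(z)| from above; equality holds iff all terms c_k z^k can be made to align in phase at a single z on |z|=r.
Part (b). At z = 2 (real, on the circle |z| = r):
  p(2) = (-3)·2^0 + (0)·2^1 + (4)·2^2 = 13.
  |p(2)| = 13.
Check: |p(2)| = 13 ≤ 19 = M_tri(2). ✓ Equality does not hold at z = 2 (the coefficients have mixed signs, so the terms do not all align in phase there).

M_tri(2) = 19; |p(2)| = 13; equality at z=2: no.


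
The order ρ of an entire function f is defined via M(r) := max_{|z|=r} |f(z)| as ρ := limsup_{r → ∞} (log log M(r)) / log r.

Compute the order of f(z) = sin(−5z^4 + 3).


Write sin(w) = (e^{iw} ± e^{−iw})/(2 or 2i), so |sin(w)| ≤ e^{|w|}. With w = −5z^4 + 3, |w| ≤ 5r^4 + 3 on |z|=r, giving M(r) ≤ e^{5r^4 + 3} and ρ ≤ 4. For the lower bound, choose z on |z|=r with -5z^4 purely imaginary of modulus 5r^4; then |sin(−5z^4 + 3)| grows like e^{5r^4}/2, so ρ ≥ 4. Hence ρ = 4.
Therefore ρ = 4.

Order ρ = 4.


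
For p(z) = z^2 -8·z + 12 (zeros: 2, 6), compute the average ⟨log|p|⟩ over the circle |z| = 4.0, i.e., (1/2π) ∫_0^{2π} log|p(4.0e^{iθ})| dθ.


Zeros: 2, 6; r = 4.0.
Inside |z| < r: 2. Outside (|z| ≥ r): 6.
p(0) = 12, so log|p(0)| = log(12) = 2.4849.
Apply Jensen: I(r) = log|p(0)| + Σ_k log(r/|z_k|), summed over zeros inside |z| < r.
  log(r/|z_k|) for z_k = 2: log(4.0/2) = 0.6931
  Outside zeros (6) contribute nothing to the Jensen sum.
Sum over inside zeros: 0.6931.
I(r) = log|p(0)| + (inside sum) = 2.4849 + 0.6931 = 3.1781.
Note: since some zeros are outside |z| ≤ r, the simplified n·log(r) form does NOT apply — only the inside zeros contribute.

I(r) ≈ 3.1781.


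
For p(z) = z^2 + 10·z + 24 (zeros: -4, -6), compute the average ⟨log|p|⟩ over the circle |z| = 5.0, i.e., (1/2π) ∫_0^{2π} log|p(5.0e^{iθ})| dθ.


Zeros: -6, -4; r = 5.0.
Inside |z| < r: -4. Outside (|z| ≥ r): -6.
p(0) = 24, so log|p(0)| = log(24) = 3.1781.
Apply Jensen: I(r) = log|p(0)| + Σ_k log(r/|z_k|), summed over zeros inside |z| < r.
  log(r/|z_k|) for z_k = -4: log(5.0/4) = 0.2231
  Outside zeros (-6) contribute nothing to the Jensen sum.
Sum over inside zeros: 0.2231.
I(r) = log|p(0)| + (inside sum) = 3.1781 + 0.2231 = 3.4012.
Note: since some zeros are outside |z| ≤ r, the simplified n·log(r) form does NOT apply — only the inside zeros contribute.

I(r) ≈ 3.4012.


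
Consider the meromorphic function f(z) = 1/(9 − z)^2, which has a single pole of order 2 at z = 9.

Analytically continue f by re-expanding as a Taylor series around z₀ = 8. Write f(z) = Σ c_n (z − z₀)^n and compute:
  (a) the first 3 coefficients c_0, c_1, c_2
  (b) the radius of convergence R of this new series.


Let w = z − z₀, so z = z₀ + w.
Then 9 − z = 9 − (z₀ + w) = (9 − z₀) − w = 1 − w.
f(z) = 1/(1 − w)^2 = (1/(1)^2) · (1 − w/(1))^{−2}.
By the binomial series (1−u)^{−2} = Σ_{n≥0} C(n+1, 1) u^n for |u|<1, with u = w/(1):
  c_n = C(n+1, 1) / (1)^(n+2).
  c_0 = 1/(1)^2 = 1.
  c_1 = 2/(1)^3 = 2.
  c_2 = 3/(1)^4 = 3.
The series is valid for |w/d| < 1, i.e. |z − z₀| < |d|.
Radius of convergence: R = |9 − z₀| = |1| = 1 (distance from z₀ to the singularity z = 9).

c_0 = 1, c_1 = 2, c_2 = 3; R = 1.


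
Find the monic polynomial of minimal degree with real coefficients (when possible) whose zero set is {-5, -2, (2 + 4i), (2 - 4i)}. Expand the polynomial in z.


The polynomial is p(z) = ∏_{α ∈ S} (z − α), where S = {-5, -2, (2 + 4i), (2 - 4i)}.
Expanding the product yields: p(z) = z^4 + 3·z^3 + 2·z^2 + 100·z + 200.
Note conjugate pairs combine to real quadratics: (z − (2+4i))(z − (2−4i)) = z² − 4z + 20.
The resulting polynomial has degree 4 and real coefficients as required.

p(z) = z^4 + 3·z^3 + 2·z^2 + 100·z + 200.


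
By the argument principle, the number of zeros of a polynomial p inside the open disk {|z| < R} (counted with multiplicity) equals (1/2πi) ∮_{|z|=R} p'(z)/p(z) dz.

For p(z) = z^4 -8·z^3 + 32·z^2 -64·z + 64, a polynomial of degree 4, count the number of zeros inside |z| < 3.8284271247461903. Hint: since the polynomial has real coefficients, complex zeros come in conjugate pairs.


The zeros of p are: (2 + 2i), (2 - 2i), (2 + 2i), (2 - 2i).
Their magnitudes are: 2.828, 2.828, 2.828, 2.828.
Zeros with |z| < R = 3.8284271247461903: (2 + 2i), (2 - 2i), (2 + 2i), (2 - 2i).
Count = 4.
By the argument principle, (1/2πi) ∮_{|z|=R} p'(z)/p(z) dz equals exactly this count.

Number of zeros inside |z| < 3.8284271247461903: 4.


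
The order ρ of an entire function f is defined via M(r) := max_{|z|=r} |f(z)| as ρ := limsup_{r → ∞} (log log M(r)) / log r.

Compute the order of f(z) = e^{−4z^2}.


|e^{−4z^2}| = e^{Re(-4·z^2) + 0} ≤ e^{4|z|^2 + 0} = e^{4r^2 + 0} on |z| = r, so ρ ≤ 2. Choosing z on |z|=r so that -4·z^2 is real positive (always possible by picking arg z appropriately) gives |f(z)| = e^{4r^2 + 0}, matching the bound. The additive constant 0 does not affect log log M(r) ~ 2·log r. Hence ρ = 2.
Therefore ρ = 2.

Order ρ = 2.


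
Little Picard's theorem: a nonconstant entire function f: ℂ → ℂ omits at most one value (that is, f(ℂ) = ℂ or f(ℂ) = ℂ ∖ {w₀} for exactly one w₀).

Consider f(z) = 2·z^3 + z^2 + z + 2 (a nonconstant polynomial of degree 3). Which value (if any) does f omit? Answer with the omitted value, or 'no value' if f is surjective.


Little Picard bounds the complement of f(ℂ) to at most one point.
For every w ∈ ℂ, the equation p(z) − w = 0 is a nonconstant polynomial in z and hence has at least one root by the fundamental theorem of algebra. So p is surjective onto ℂ, omitting no value.

Omitted value: no value.


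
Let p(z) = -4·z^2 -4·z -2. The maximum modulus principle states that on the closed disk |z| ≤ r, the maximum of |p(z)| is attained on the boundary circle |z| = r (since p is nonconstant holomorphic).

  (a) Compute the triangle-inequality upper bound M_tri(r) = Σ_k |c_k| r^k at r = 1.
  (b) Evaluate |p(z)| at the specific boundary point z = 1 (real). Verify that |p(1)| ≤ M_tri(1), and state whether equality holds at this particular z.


Coefficients: c_0 = -2, c_1 = -4, c_2 = -4. Radius r = 1.
Part (a). Triangle bound: M_tri(r) = Σ_k |c_k| r^k
  = |-2|·1^0 + |-4|·1^1 + |-4|·1^2
  = 2 + 4 + 4 = 10.
This bounds M(r) := max_{|z|=r} |p(z)| from above; equality holds iff all terms c_k z^k can be made to align in phase at a single z on |z|=r.
Part (b). At z = 1 (real, on the circle |z| = r):
  p(1) = (-2)·1^0 + (-4)·1^1 + (-4)·1^2 = -10.
  |p(1)| = 10.
Since all nonzero coefficients share the same sign, |p(1)| = 10 = M_tri(1); the triangle bound is attained at z = 1, so in fact M(r) = 10.

M_tri(1) = 10; |p(1)| = 10; equality at z=1: yes.


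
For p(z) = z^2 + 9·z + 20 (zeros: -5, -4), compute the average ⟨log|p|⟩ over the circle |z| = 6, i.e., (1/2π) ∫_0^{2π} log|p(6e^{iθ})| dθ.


Zeros: -5, -4; r = 6.
Inside |z| < r: -5, -4. Outside (|z| ≥ r): ∅.
p(0) = 20, so log|p(0)| = log(20) = 2.9957.
Apply Jensen: I(r) = log|p(0)| + Σ_k log(r/|z_k|), summed over zeros inside |z| < r.
  log(r/|z_k|) for z_k = -5: log(6/5) = 0.1823
  log(r/|z_k|) for z_k = -4: log(6/4) = 0.4055
Sum over inside zeros: 0.5878.
I(r) = log|p(0)| + (inside sum) = 2.9957 + 0.5878 = 3.5835.
Closed form (all zeros inside, monic): I(r) = n·log(r) = 2·log(6) = 3.5835. ✓

I(r) ≈ 3.5835.


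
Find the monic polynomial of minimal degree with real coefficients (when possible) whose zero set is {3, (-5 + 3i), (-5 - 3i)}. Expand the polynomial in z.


The polynomial is p(z) = ∏_{α ∈ S} (z − α), where S = {3, (-5 + 3i), (-5 - 3i)}.
Expanding the product yields: p(z) = z^3 + 7·z^2 + 4·z -102.
Note conjugate pairs combine to real quadratics: (z − (-5+3i))(z − (-5−3i)) = z² + 10z + 34.
The resulting polynomial has degree 3 and real coefficients as required.

p(z) = z^3 + 7·z^2 + 4·z -102.


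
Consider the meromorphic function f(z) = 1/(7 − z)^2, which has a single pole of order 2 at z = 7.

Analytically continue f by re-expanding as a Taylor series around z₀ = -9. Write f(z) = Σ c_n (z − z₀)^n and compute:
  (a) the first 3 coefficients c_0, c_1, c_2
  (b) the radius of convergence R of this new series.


Let w = z − z₀, so z = z₀ + w.
Then 7 − z = 7 − (z₀ + w) = (7 − z₀) − w = 16 − w.
f(z) = 1/(16 − w)^2 = (1/(16)^2) · (1 − w/(16))^{−2}.
By the binomial series (1−u)^{−2} = Σ_{n≥0} C(n+1, 1) u^n for |u|<1, with u = w/(16):
  c_n = C(n+1, 1) / (16)^(n+2).
  c_0 = 1/(16)^2 = 1/256.
  c_1 = 2/(16)^3 = 1/2048.
  c_2 = 3/(16)^4 = 3/65536.
The series is valid for |w/d| < 1, i.e. |z − z₀| < |d|.
Radius of convergence: R = |7 − z₀| = |16| = 16 (distance from z₀ to the singularity z = 7).

c_0 = 1/256, c_1 = 1/2048, c_2 = 3/65536; R = 16.


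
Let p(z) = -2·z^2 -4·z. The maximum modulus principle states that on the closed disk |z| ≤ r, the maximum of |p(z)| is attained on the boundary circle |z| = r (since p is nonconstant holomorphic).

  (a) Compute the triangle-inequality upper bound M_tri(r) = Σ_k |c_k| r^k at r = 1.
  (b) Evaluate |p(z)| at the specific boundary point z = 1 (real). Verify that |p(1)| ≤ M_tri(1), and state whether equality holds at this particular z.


Coefficients: c_0 = 0, c_1 = -4, c_2 = -2. Radius r = 1.
Part (a). Triangle bound: M_tri(r) = Σ_k |c_k| r^k
  = |0|·1^0 + |-4|·1^1 + |-2|·1^2
  = 0 + 4 + 2 = 6.
This bounds M(r) := max_{|z|=r} |p(z)| from above; equality holds iff all terms c_k z^k can be made to align in phase at a single z on |z|=r.
Part (b). At z = 1 (real, on the circle |z| = r):
  p(1) = (0)·1^0 + (-4)·1^1 + (-2)·1^2 = -6.
  |p(1)| = 6.
Since all nonzero coefficients share the same sign, |p(1)| = 6 = M_tri(1); the triangle bound is attained at z = 1, so in fact M(r) = 6.

M_tri(1) = 6; |p(1)| = 6; equality at z=1: yes.


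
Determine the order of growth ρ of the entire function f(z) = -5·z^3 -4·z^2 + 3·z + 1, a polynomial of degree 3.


|f(z)| ≤ Σ|c_k|·r^k = O(r^3) as r → ∞. Polynomial growth is O(e^{r^ε}) for every ε > 0 (since r^3/e^{r^ε} → 0), so ρ ≤ ε for all ε > 0, i.e. ρ = 0. Every nonconstant polynomial has order 0.
Therefore ρ = 0.

Order ρ = 0.


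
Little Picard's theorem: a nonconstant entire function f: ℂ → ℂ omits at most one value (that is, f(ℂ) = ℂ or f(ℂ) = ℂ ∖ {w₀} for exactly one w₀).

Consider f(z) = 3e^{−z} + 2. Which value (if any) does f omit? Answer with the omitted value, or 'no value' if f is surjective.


Little Picard bounds the complement of f(ℂ) to at most one point.
e^{−z} is never zero on ℂ, so 3·e^{−z} takes every value in ℂ ∖ {0}. Adding 2 shifts the range to ℂ ∖ {2}. Thus f omits exactly the value 2.

Omitted value: 2.


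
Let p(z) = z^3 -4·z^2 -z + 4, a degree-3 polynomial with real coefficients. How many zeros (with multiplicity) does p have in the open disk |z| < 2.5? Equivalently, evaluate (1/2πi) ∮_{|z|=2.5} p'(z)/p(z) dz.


The zeros of p are: -1, 1, 4.
Their magnitudes are: 1, 1, 4.
Zeros with |z| < R = 2.5: -1, 1.
Count = 2.
By the argument principle, (1/2πi) ∮_{|z|=R} p'(z)/p(z) dz equals exactly this count.

Number of zeros inside |z| < 2.5: 2.


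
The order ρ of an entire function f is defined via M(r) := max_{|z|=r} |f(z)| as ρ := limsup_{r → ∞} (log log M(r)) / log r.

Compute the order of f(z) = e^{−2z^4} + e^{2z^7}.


Each summand is entire of order 4 and 7 respectively (as in the single-exponential case). The order of a sum is at most the max of the orders, so ρ ≤ 7. For the lower bound: on |z|=r choose arg z so that 2z^7 is real positive; then |e^{2z^7}| = e^{2r^7} while |e^{-2z^4}| ≤ e^{2r^4} = o(e^{2r^7}). So |f| ≥ e^{2r^7}(1 − o(1)) and ρ ≥ 7. Hence ρ = max(4, 7) = 7.
Therefore ρ = 7.

Order ρ = 7.


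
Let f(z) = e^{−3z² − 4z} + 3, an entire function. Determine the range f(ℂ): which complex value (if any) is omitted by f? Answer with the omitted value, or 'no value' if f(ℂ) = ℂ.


Little Picard bounds the complement of f(ℂ) to at most one point.
The exponent g(z) = −3z² − 4z is a nonconstant polynomial, hence surjective onto ℂ. So e^{g(z)} takes every value in {e^w : w ∈ ℂ} = ℂ ∖ {0}. Adding 3 shifts the range to ℂ ∖ {3}. f omits exactly 3.

Omitted value: 3.


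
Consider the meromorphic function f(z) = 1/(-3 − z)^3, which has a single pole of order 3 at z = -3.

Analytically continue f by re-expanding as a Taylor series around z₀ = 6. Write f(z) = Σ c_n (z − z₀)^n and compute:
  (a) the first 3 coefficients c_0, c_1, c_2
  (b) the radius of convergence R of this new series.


Let w = z − z₀, so z = z₀ + w.
Then -3 − z = -3 − (z₀ + w) = (-3 − z₀) − w = -9 − w.
f(z) = 1/(-9 − w)^3 = (1/(-9)^3) · (1 − w/(-9))^{−3}.
By the binomial series (1−u)^{−3} = Σ_{n≥0} C(n+2, 2) u^n for |u|<1, with u = w/(-9):
  c_n = C(n+2, 2) / (-9)^(n+3).
  c_0 = 1/(-9)^3 = -1/729.
  c_1 = 3/(-9)^4 = 1/2187.
  c_2 = 6/(-9)^5 = -2/19683.
The series is valid for |w/d| < 1, i.e. |z − z₀| < |d|.
Radius of convergence: R = |-3 − z₀| = |-9| = 9 (distance from z₀ to the singularity z = -3).

c_0 = -1/729, c_1 = 1/2187, c_2 = -2/19683; R = 9.


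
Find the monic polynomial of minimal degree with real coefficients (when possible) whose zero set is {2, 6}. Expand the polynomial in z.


The polynomial is p(z) = ∏_{α ∈ S} (z − α), where S = {2, 6}.
Expanding the product yields: p(z) = z^2 -8·z + 12.
The resulting polynomial has degree 2 and real coefficients as required.

p(z) = z^2 -8·z + 12.


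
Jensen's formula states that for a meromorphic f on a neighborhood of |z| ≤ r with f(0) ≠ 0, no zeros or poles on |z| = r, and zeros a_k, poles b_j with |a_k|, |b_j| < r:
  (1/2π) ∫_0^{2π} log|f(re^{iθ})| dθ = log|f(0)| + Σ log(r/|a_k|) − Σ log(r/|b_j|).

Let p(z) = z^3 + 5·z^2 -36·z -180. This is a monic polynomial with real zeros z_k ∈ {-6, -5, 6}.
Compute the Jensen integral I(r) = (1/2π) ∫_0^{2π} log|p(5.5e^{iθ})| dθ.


Zeros: -6, -5, 6; r = 5.5.
Inside |z| < r: -5. Outside (|z| ≥ r): -6, 6.
p(0) = -180, so log|p(0)| = log(180) = 5.1930.
Apply Jensen: I(r) = log|p(0)| + Σ_k log(r/|z_k|), summed over zeros inside |z| < r.
  log(r/|z_k|) for z_k = -5: log(5.5/5) = 0.0953
  Outside zeros (-6, 6) contribute nothing to the Jensen sum.
Sum over inside zeros: 0.0953.
I(r) = log|p(0)| + (inside sum) = 5.1930 + 0.0953 = 5.2883.
Note: since some zeros are outside |z| ≤ r, the simplified n·log(r) form does NOT apply — only the inside zeros contribute.

I(r) ≈ 5.2883.


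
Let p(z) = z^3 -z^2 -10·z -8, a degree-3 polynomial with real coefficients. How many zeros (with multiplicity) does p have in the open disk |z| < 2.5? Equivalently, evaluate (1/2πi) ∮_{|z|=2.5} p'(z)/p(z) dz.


The zeros of p are: -2, -1, 4.
Their magnitudes are: 2, 1, 4.
Zeros with |z| < R = 2.5: -2, -1.
Count = 2.
By the argument principle, (1/2πi) ∮_{|z|=R} p'(z)/p(z) dz equals exactly this count.

Number of zeros inside |z| < 2.5: 2.


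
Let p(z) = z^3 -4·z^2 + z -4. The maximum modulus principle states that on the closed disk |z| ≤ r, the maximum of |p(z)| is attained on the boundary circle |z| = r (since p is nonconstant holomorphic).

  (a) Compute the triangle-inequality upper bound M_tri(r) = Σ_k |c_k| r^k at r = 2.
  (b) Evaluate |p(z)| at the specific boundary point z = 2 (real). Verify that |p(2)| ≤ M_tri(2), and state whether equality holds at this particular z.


Coefficients: c_0 = -4, c_1 = 1, c_2 = -4, c_3 = 1. Radius r = 2.
Part (a). Triangle bound: M_tri(r) = Σ_k |c_k| r^k
  = |-4|·2^0 + |1|·2^1 + |-4|·2^2 + |1|·2^3
  = 4 + 2 + 16 + 8 = 30.
This bounds M(r) := max_{|z|=r} |p(z)| from above; equality holds iff all terms c_k z^k can be made to align in phase at a single z on |z|=r.
Part (b). At z = 2 (real, on the circle |z| = r):
  p(2) = (-4)·2^0 + (1)·2^1 + (-4)·2^2 + (1)·2^3 = -10.
  |p(2)| = 10.
Check: |p(2)| = 10 ≤ 30 = M_tri(2). ✓ Equality does not hold at z = 2 (the coefficients have mixed signs, so the terms do not all align in phase there).

M_tri(2) = 30; |p(2)| = 10; equality at z=2: no.


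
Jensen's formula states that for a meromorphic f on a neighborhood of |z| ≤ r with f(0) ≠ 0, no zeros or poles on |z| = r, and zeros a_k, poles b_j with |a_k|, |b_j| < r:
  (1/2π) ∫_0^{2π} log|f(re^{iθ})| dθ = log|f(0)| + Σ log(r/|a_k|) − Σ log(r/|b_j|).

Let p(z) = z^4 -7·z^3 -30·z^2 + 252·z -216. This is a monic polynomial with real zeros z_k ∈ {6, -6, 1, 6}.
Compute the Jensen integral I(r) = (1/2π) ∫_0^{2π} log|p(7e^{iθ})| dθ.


Zeros: -6, 1, 6, 6; r = 7.
Inside |z| < r: -6, 1, 6, 6. Outside (|z| ≥ r): ∅.
p(0) = -216, so log|p(0)| = log(216) = 5.3753.
Apply Jensen: I(r) = log|p(0)| + Σ_k log(r/|z_k|), summed over zeros inside |z| < r.
  log(r/|z_k|) for z_k = 6: log(7/6) = 0.1542
  log(r/|z_k|) for z_k = -6: log(7/6) = 0.1542
  log(r/|z_k|) for z_k = 1: log(7/1) = 1.9459
  log(r/|z_k|) for z_k = 6: log(7/6) = 0.1542
Sum over inside zeros: 2.4084.
I(r) = log|p(0)| + (inside sum) = 5.3753 + 2.4084 = 7.7836.
Closed form (all zeros inside, monic): I(r) = n·log(r) = 4·log(7) = 7.7836. ✓

I(r) ≈ 7.7836.


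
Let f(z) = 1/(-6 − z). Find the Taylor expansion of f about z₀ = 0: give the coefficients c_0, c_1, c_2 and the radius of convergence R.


Let w = z − z₀, so z = z₀ + w.
Then -6 − z = -6 − (z₀ + w) = (-6 − z₀) − w = -6 − w.
f(z) = 1/(-6 − w) = (1/(-6)) · 1/(1 − w/(-6)) = Σ_{n≥0} w^n / (-6)^(n+1).
So c_n = 1/(-6)^(n+1):
  c_0 = 1/(-6)^1 = -1/6.
  c_1 = 1/(-6)^2 = 1/36.
  c_2 = 1/(-6)^3 = -1/216.
The series is valid for |w/d| < 1, i.e. |z − z₀| < |d|.
Radius of convergence: R = |-6 − z₀| = |-6| = 6 (distance from z₀ to the singularity z = -6).

c_0 = -1/6, c_1 = 1/36, c_2 = -1/216; R = 6.


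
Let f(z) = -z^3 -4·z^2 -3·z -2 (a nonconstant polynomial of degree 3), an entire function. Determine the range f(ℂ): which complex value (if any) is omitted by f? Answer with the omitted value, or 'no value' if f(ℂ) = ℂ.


Little Picard bounds the complement of f(ℂ) to at most one point.
For every w ∈ ℂ, the equation p(z) − w = 0 is a nonconstant polynomial in z and hence has at least one root by the fundamental theorem of algebra. So p is surjective onto ℂ, omitting no value.

Omitted value: no value.


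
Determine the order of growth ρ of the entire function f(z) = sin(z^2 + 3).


Write sin(w) = (e^{iw} ± e^{−iw})/(2 or 2i), so |sin(w)| ≤ e^{|w|}. With w = z^2 + 3, |w| ≤ 1r^2 + 3 on |z|=r, giving M(r) ≤ e^{1r^2 + 3} and ρ ≤ 2. For the lower bound, choose z on |z|=r with 1z^2 purely imaginary of modulus 1r^2; then |sin(z^2 + 3)| grows like e^{1r^2}/2, so ρ ≥ 2. Hence ρ = 2.
Therefore ρ = 2.

Order ρ = 2.


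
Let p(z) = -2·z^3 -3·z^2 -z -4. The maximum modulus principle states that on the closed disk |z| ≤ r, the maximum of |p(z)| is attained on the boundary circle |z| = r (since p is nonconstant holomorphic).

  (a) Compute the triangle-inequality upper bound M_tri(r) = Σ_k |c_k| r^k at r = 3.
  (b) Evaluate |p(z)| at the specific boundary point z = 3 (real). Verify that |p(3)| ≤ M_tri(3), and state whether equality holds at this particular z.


Coefficients: c_0 = -4, c_1 = -1, c_2 = -3, c_3 = -2. Radius r = 3.
Part (a). Triangle bound: M_tri(r) = Σ_k |c_k| r^k
  = |-4|·3^0 + |-1|·3^1 + |-3|·3^2 + |-2|·3^3
  = 4 + 3 + 27 + 54 = 88.
This bounds M(r) := max_{|z|=r} |p(z)| from above; equality holds iff all terms c_k z^k can be made to align in phase at a single z on |z|=r.
Part (b). At z = 3 (real, on the circle |z| = r):
  p(3) = (-4)·3^0 + (-1)·3^1 + (-3)·3^2 + (-2)·3^3 = -88.
  |p(3)| = 88.
Since all nonzero coefficients share the same sign, |p(3)| = 88 = M_tri(3); the triangle bound is attained at z = 3, so in fact M(r) = 88.

M_tri(3) = 88; |p(3)| = 88; equality at z=3: yes.


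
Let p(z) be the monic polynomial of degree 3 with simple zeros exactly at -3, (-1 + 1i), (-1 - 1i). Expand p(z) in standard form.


The polynomial is p(z) = ∏_{α ∈ S} (z − α), where S = {-3, (-1 + 1i), (-1 - 1i)}.
Expanding the product yields: p(z) = z^3 + 5·z^2 + 8·z + 6.
Note conjugate pairs combine to real quadratics: (z − (-1+1i))(z − (-1−1i)) = z² + 2z + 2.
The resulting polynomial has degree 3 and real coefficients as required.

p(z) = z^3 + 5·z^2 + 8·z + 6.


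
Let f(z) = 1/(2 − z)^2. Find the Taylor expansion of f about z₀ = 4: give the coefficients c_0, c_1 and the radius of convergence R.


Let w = z − z₀, so z = z₀ + w.
Then 2 − z = 2 − (z₀ + w) = (2 − z₀) − w = -2 − w.
f(z) = 1/(-2 − w)^2 = (1/(-2)^2) · (1 − w/(-2))^{−2}.
By the binomial series (1−u)^{−2} = Σ_{n≥0} C(n+1, 1) u^n for |u|<1, with u = w/(-2):
  c_n = C(n+1, 1) / (-2)^(n+2).
  c_0 = 1/(-2)^2 = 1/4.
  c_1 = 2/(-2)^3 = -1/4.
The series is valid for |w/d| < 1, i.e. |z − z₀| < |d|.
Radius of convergence: R = |2 − z₀| = |-2| = 2 (distance from z₀ to the singularity z = 2).

c_0 = 1/4, c_1 = -1/4; R = 2.


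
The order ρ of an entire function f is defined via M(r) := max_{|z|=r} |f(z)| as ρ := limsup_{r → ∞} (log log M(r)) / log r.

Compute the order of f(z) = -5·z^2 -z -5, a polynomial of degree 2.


|f(z)| ≤ Σ|c_k|·r^k = O(r^2) as r → ∞. Polynomial growth is O(e^{r^ε}) for every ε > 0 (since r^2/e^{r^ε} → 0), so ρ ≤ ε for all ε > 0, i.e. ρ = 0. Every nonconstant polynomial has order 0.
Therefore ρ = 0.

Order ρ = 0.


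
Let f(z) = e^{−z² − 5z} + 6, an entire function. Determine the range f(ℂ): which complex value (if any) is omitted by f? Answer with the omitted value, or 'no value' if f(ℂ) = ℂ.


Little Picard bounds the complement of f(ℂ) to at most one point.
The exponent g(z) = −z² − 5z is a nonconstant polynomial, hence surjective onto ℂ. So e^{g(z)} takes every value in {e^w : w ∈ ℂ} = ℂ ∖ {0}. Adding 6 shifts the range to ℂ ∖ {6}. f omits exactly 6.

Omitted value: 6.


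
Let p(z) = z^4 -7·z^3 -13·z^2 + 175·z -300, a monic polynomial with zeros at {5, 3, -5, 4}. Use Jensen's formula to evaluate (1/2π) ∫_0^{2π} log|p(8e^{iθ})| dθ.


Zeros: -5, 3, 4, 5; r = 8.
Inside |z| < r: -5, 3, 4, 5. Outside (|z| ≥ r): ∅.
p(0) = -300, so log|p(0)| = log(300) = 5.7038.
Apply Jensen: I(r) = log|p(0)| + Σ_k log(r/|z_k|), summed over zeros inside |z| < r.
  log(r/|z_k|) for z_k = 5: log(8/5) = 0.4700
  log(r/|z_k|) for z_k = 3: log(8/3) = 0.9808
  log(r/|z_k|) for z_k = -5: log(8/5) = 0.4700
  log(r/|z_k|) for z_k = 4: log(8/4) = 0.6931
Sum over inside zeros: 2.6140.
I(r) = log|p(0)| + (inside sum) = 5.7038 + 2.6140 = 8.3178.
Closed form (all zeros inside, monic): I(r) = n·log(r) = 4·log(8) = 8.3178. ✓

I(r) ≈ 8.3178.


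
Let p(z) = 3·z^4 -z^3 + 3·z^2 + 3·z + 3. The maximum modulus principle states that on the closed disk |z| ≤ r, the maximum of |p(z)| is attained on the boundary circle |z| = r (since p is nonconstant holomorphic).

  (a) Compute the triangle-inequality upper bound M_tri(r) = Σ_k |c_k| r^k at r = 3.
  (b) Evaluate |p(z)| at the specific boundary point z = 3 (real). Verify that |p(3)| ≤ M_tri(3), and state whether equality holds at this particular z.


Coefficients: c_0 = 3, c_1 = 3, c_2 = 3, c_3 = -1, c_4 = 3. Radius r = 3.
Part (a). Triangle bound: M_tri(r) = Σ_k |c_k| r^k
  = |3|·3^0 + |3|·3^1 + |3|·3^2 + |-1|·3^3 + |3|·3^4
  = 3 + 9 + 27 + 27 + 243 = 309.
This bounds M(r) := max_{|z|=r} |p(z)| from above; equality holds iff all terms c_k z^k can be made to align in phase at a single z on |z|=r.
Part (b). At z = 3 (real, on the circle |z| = r):
  p(3) = (3)·3^0 + (3)·3^1 + (3)·3^2 + (-1)·3^3 + (3)·3^4 = 255.
  |p(3)| = 255.
Check: |p(3)| = 255 ≤ 309 = M_tri(3). ✓ Equality does not hold at z = 3 (the coefficients have mixed signs, so the terms do not all align in phase there).

M_tri(3) = 309; |p(3)| = 255; equality at z=3: no.


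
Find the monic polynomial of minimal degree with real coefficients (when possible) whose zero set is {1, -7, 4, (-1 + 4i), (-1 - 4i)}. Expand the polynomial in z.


The polynomial is p(z) = ∏_{α ∈ S} (z − α), where S = {1, -7, 4, (-1 + 4i), (-1 - 4i)}.
Expanding the product yields: p(z) = z^5 + 4·z^4 -10·z^3 -471·z + 476.
Note conjugate pairs combine to real quadratics: (z − (-1+4i))(z − (-1−4i)) = z² + 2z + 17.
The resulting polynomial has degree 5 and real coefficients as required.

p(z) = z^5 + 4·z^4 -10·z^3 -471·z + 476.


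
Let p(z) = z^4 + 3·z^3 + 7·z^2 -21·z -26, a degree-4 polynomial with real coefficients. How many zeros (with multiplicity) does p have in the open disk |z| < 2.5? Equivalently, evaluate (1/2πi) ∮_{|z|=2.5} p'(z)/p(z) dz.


The zeros of p are: 2, -1, (-2 + 3i), (-2 - 3i).
Their magnitudes are: 2, 1, 3.606, 3.606.
Zeros with |z| < R = 2.5: 2, -1.
Count = 2.
By the argument principle, (1/2πi) ∮_{|z|=R} p'(z)/p(z) dz equals exactly this count.

Number of zeros inside |z| < 2.5: 2.


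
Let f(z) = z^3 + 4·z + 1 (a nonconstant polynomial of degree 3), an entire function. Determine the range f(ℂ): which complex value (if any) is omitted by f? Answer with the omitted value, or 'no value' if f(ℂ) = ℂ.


Little Picard bounds the complement of f(ℂ) to at most one point.
For every w ∈ ℂ, the equation p(z) − w = 0 is a nonconstant polynomial in z and hence has at least one root by the fundamental theorem of algebra. So p is surjective onto ℂ, omitting no value.

Omitted value: no value.


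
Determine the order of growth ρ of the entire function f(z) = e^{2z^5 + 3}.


|e^{2z^5 + 3}| = e^{Re(2·z^5) + 3} ≤ e^{2|z|^5 + 3} = e^{2r^5 + 3} on |z| = r, so ρ ≤ 5. Choosing z on |z|=r so that 2·z^5 is real positive (always possible by picking arg z appropriately) gives |f(z)| = e^{2r^5 + 3}, matching the bound. The additive constant 3 does not affect log log M(r) ~ 5·log r. Hence ρ = 5.
Therefore ρ = 5.

Order ρ = 5.


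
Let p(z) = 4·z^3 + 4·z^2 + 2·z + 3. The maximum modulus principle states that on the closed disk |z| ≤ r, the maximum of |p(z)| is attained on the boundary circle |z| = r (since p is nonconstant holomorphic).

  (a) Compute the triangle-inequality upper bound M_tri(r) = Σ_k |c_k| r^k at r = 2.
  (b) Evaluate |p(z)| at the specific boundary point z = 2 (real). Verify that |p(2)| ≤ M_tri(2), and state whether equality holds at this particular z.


Coefficients: c_0 = 3, c_1 = 2, c_2 = 4, c_3 = 4. Radius r = 2.
Part (a). Triangle bound: M_tri(r) = Σ_k |c_k| r^k
  = |3|·2^0 + |2|·2^1 + |4|·2^2 + |4|·2^3
  = 3 + 4 + 16 + 32 = 55.
This bounds M(r) := max_{|z|=r} |p(z)| from above; equality holds iff all terms c_k z^k can be made to align in phase at a single z on |z|=r.
Part (b). At z = 2 (real, on the circle |z| = r):
  p(2) = (3)·2^0 + (2)·2^1 + (4)·2^2 + (4)·2^3 = 55.
  |p(2)| = 55.
Since all nonzero coefficients share the same sign, |p(2)| = 55 = M_tri(2); the triangle bound is attained at z = 2, so in fact M(r) = 55.

M_tri(2) = 55; |p(2)| = 55; equality at z=2: yes.


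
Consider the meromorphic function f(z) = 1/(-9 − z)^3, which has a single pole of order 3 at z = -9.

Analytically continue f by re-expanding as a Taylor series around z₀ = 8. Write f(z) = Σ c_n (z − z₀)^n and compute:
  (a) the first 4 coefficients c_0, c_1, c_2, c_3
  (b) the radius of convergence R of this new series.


Let w = z − z₀, so z = z₀ + w.
Then -9 − z = -9 − (z₀ + w) = (-9 − z₀) − w = -17 − w.
f(z) = 1/(-17 − w)^3 = (1/(-17)^3) · (1 − w/(-17))^{−3}.
By the binomial series (1−u)^{−3} = Σ_{n≥0} C(n+2, 2) u^n for |u|<1, with u = w/(-17):
  c_n = C(n+2, 2) / (-17)^(n+3).
  c_0 = 1/(-17)^3 = -1/4913.
  c_1 = 3/(-17)^4 = 3/83521.
  c_2 = 6/(-17)^5 = -6/1419857.
  c_3 = 10/(-17)^6 = 10/24137569.
The series is valid for |w/d| < 1, i.e. |z − z₀| < |d|.
Radius of convergence: R = |-9 − z₀| = |-17| = 17 (distance from z₀ to the singularity z = -9).

c_0 = -1/4913, c_1 = 3/83521, c_2 = -6/1419857, c_3 = 10/24137569; R = 17.


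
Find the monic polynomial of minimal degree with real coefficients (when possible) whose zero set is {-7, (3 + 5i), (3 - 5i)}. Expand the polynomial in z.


The polynomial is p(z) = ∏_{α ∈ S} (z − α), where S = {-7, (3 + 5i), (3 - 5i)}.
Expanding the product yields: p(z) = z^3 + z^2 -8·z + 238.
Note conjugate pairs combine to real quadratics: (z − (3+5i))(z − (3−5i)) = z² − 6z + 34.
The resulting polynomial has degree 3 and real coefficients as required.

p(z) = z^3 + z^2 -8·z + 238.


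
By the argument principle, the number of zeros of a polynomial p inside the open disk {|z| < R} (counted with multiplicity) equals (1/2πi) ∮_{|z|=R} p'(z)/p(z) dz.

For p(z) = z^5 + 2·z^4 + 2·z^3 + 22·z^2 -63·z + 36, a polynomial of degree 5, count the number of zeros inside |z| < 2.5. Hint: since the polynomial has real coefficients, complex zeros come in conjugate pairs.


The zeros of p are: -4, (0 + 3i), (0 - 3i), 1, 1.
Their magnitudes are: 4, 3, 3, 1, 1.
Zeros with |z| < R = 2.5: 1, 1.
Count = 2.
By the argument principle, (1/2πi) ∮_{|z|=R} p'(z)/p(z) dz equals exactly this count.

Number of zeros inside |z| < 2.5: 2.


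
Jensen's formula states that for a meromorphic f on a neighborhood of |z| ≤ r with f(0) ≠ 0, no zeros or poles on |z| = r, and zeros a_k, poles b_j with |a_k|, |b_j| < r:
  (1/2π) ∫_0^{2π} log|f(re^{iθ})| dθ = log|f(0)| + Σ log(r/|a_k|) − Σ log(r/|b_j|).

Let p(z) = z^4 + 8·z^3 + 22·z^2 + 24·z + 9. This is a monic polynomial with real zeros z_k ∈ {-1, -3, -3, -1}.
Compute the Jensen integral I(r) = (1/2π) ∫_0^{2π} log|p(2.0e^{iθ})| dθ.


Zeros: -3, -3, -1, -1; r = 2.0.
Inside |z| < r: -1, -1. Outside (|z| ≥ r): -3, -3.
p(0) = 9, so log|p(0)| = log(9) = 2.1972.
Apply Jensen: I(r) = log|p(0)| + Σ_k log(r/|z_k|), summed over zeros inside |z| < r.
  log(r/|z_k|) for z_k = -1: log(2.0/1) = 0.6931
  log(r/|z_k|) for z_k = -1: log(2.0/1) = 0.6931
  Outside zeros (-3, -3) contribute nothing to the Jensen sum.
Sum over inside zeros: 1.3863.
I(r) = log|p(0)| + (inside sum) = 2.1972 + 1.3863 = 3.5835.
Note: since some zeros are outside |z| ≤ r, the simplified n·log(r) form does NOT apply — only the inside zeros contribute.

I(r) ≈ 3.5835.


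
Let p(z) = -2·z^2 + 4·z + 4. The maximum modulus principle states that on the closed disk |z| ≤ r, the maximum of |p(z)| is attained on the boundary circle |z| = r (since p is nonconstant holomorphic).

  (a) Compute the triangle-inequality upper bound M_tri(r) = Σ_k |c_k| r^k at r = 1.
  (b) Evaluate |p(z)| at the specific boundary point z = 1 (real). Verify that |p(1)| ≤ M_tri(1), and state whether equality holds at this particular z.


Coefficients: c_0 = 4, c_1 = 4, c_2 = -2. Radius r = 1.
Part (a). Triangle bound: M_tri(r) = Σ_k |c_k| r^k
  = |4|·1^0 + |4|·1^1 + |-2|·1^2
  = 4 + 4 + 2 = 10.
This bounds M(r) := max_{|z|=r} |p(z)| from above; equality holds iff all terms c_k z^k can be made to align in phase at a single z on |z|=r.
Part (b). At z = 1 (real, on the circle |z| = r):
  p(1) = (4)·1^0 + (4)·1^1 + (-2)·1^2 = 6.
  |p(1)| = 6.
Check: |p(1)| = 6 ≤ 10 = M_tri(1). ✓ Equality does not hold at z = 1 (the coefficients have mixed signs, so the terms do not all align in phase there).

M_tri(1) = 10; |p(1)| = 6; equality at z=1: no.


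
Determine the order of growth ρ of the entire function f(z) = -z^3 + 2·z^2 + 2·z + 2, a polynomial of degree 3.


|f(z)| ≤ Σ|c_k|·r^k = O(r^3) as r → ∞. Polynomial growth is O(e^{r^ε}) for every ε > 0 (since r^3/e^{r^ε} → 0), so ρ ≤ ε for all ε > 0, i.e. ρ = 0. Every nonconstant polynomial has order 0.
Therefore ρ = 0.

Order ρ = 0.


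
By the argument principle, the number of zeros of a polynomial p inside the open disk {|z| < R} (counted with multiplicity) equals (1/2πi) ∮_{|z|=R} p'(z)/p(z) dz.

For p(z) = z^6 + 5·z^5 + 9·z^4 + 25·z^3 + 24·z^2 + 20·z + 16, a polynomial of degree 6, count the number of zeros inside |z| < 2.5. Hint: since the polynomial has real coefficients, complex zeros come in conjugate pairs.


The zeros of p are: (0 + 1i), (0 - 1i), -4, (0 + 2i), (0 - 2i), -1.
Their magnitudes are: 1, 1, 4, 2, 2, 1.
Zeros with |z| < R = 2.5: (0 + 1i), (0 - 1i), (0 + 2i), (0 - 2i), -1.
Count = 5.
By the argument principle, (1/2πi) ∮_{|z|=R} p'(z)/p(z) dz equals exactly this count.

Number of zeros inside |z| < 2.5: 5.


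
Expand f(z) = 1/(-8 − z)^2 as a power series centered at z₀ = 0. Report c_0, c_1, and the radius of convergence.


Let w = z − z₀, so z = z₀ + w.
Then -8 − z = -8 − (z₀ + w) = (-8 − z₀) − w = -8 − w.
f(z) = 1/(-8 − w)^2 = (1/(-8)^2) · (1 − w/(-8))^{−2}.
By the binomial series (1−u)^{−2} = Σ_{n≥0} C(n+1, 1) u^n for |u|<1, with u = w/(-8):
  c_n = C(n+1, 1) / (-8)^(n+2).
  c_0 = 1/(-8)^2 = 1/64.
  c_1 = 2/(-8)^3 = -1/256.
The series is valid for |w/d| < 1, i.e. |z − z₀| < |d|.
Radius of convergence: R = |-8 − z₀| = |-8| = 8 (distance from z₀ to the singularity z = -8).

c_0 = 1/64, c_1 = -1/256; R = 8.


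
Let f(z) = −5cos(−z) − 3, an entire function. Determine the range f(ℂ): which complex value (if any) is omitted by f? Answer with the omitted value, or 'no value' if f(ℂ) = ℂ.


Little Picard bounds the complement of f(ℂ) to at most one point.
cos is entire and surjective onto ℂ: for every w ∈ ℂ, cos(ζ) = w has a solution ζ ∈ ℂ (e.g., via the complex inverse arccos). With ζ = −z this gives z = ζ/(-1). Then -5·cos(−z) takes every value in -5·ℂ = ℂ, and adding -3 is a bijection of ℂ. So f is surjective and omits no value. (Note: only on the real line is cos bounded by [−1, 1].)

Omitted value: no value.


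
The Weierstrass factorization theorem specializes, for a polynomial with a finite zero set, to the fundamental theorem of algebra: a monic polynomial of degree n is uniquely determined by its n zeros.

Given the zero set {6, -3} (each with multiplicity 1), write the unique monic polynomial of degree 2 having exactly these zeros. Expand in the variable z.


The polynomial is p(z) = ∏_{α ∈ S} (z − α), where S = {6, -3}.
Expanding the product yields: p(z) = z^2 -3·z -18.
The resulting polynomial has degree 2 and real coefficients as required.

p(z) = z^2 -3·z -18.


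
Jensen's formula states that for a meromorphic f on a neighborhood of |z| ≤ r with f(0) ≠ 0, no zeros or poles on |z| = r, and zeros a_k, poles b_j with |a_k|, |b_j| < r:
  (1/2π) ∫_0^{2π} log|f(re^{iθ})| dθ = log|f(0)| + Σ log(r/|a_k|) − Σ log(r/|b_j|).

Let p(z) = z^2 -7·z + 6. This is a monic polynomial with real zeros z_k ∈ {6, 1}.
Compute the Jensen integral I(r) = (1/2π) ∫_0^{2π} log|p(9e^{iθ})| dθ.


Zeros: 1, 6; r = 9.
Inside |z| < r: 1, 6. Outside (|z| ≥ r): ∅.
p(0) = 6, so log|p(0)| = log(6) = 1.7918.
Apply Jensen: I(r) = log|p(0)| + Σ_k log(r/|z_k|), summed over zeros inside |z| < r.
  log(r/|z_k|) for z_k = 6: log(9/6) = 0.4055
  log(r/|z_k|) for z_k = 1: log(9/1) = 2.1972
Sum over inside zeros: 2.6027.
I(r) = log|p(0)| + (inside sum) = 1.7918 + 2.6027 = 4.3944.
Closed form (all zeros inside, monic): I(r) = n·log(r) = 2·log(9) = 4.3944. ✓

I(r) ≈ 4.3944.


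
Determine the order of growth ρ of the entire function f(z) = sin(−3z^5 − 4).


Write sin(w) = (e^{iw} ± e^{−iw})/(2 or 2i), so |sin(w)| ≤ e^{|w|}. With w = −3z^5 − 4, |w| ≤ 3r^5 + 4 on |z|=r, giving M(r) ≤ e^{3r^5 + 4} and ρ ≤ 5. For the lower bound, choose z on |z|=r with -3z^5 purely imaginary of modulus 3r^5; then |sin(−3z^5 − 4)| grows like e^{3r^5}/2, so ρ ≥ 5. Hence ρ = 5.
Therefore ρ = 5.

Order ρ = 5.


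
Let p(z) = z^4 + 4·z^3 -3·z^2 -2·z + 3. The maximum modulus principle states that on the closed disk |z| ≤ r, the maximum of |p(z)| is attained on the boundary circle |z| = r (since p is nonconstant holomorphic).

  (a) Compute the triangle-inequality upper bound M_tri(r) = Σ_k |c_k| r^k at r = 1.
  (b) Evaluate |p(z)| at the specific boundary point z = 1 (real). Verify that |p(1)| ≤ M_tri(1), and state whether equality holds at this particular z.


Coefficients: c_0 = 3, c_1 = -2, c_2 = -3, c_3 = 4, c_4 = 1. Radius r = 1.
Part (a). Triangle bound: M_tri(r) = Σ_k |c_k| r^k
  = |3|·1^0 + |-2|·1^1 + |-3|·1^2 + |4|·1^3 + |1|·1^4
  = 3 + 2 + 3 + 4 + 1 = 13.
This bounds M(r) := max_{|z|=r} |p(z)| from above; equality holds iff all terms c_k z^k can be made to align in phase at a single z on |z|=r.
Part (b). At z = 1 (real, on the circle |z| = r):
  p(1) = (3)·1^0 + (-2)·1^1 + (-3)·1^2 + (4)·1^3 + (1)·1^4 = 3.
  |p(1)| = 3.
Check: |p(1)| = 3 ≤ 13 = M_tri(1). ✓ Equality does not hold at z = 1 (the coefficients have mixed signs, so the terms do not all align in phase there).

M_tri(1) = 13; |p(1)| = 3; equality at z=1: no.


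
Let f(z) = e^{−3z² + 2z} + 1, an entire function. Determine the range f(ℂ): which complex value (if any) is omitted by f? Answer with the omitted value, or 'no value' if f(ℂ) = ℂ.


Little Picard bounds the complement of f(ℂ) to at most one point.
The exponent g(z) = −3z² + 2z is a nonconstant polynomial, hence surjective onto ℂ. So e^{g(z)} takes every value in {e^w : w ∈ ℂ} = ℂ ∖ {0}. Adding 1 shifts the range to ℂ ∖ {1}. f omits exactly 1.

Omitted value: 1.


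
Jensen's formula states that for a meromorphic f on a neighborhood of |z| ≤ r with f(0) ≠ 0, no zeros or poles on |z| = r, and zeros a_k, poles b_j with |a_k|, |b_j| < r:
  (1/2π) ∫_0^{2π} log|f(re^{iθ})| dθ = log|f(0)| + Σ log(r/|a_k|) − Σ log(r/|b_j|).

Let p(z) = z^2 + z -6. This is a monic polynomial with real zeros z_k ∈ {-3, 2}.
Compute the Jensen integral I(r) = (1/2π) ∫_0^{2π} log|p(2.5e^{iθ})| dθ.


Zeros: -3, 2; r = 2.5.
Inside |z| < r: 2. Outside (|z| ≥ r): -3.
p(0) = -6, so log|p(0)| = log(6) = 1.7918.
Apply Jensen: I(r) = log|p(0)| + Σ_k log(r/|z_k|), summed over zeros inside |z| < r.
  log(r/|z_k|) for z_k = 2: log(2.5/2) = 0.2231
  Outside zeros (-3) contribute nothing to the Jensen sum.
Sum over inside zeros: 0.2231.
I(r) = log|p(0)| + (inside sum) = 1.7918 + 0.2231 = 2.0149.
Note: since some zeros are outside |z| ≤ r, the simplified n·log(r) form does NOT apply — only the inside zeros contribute.

I(r) ≈ 2.0149.
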